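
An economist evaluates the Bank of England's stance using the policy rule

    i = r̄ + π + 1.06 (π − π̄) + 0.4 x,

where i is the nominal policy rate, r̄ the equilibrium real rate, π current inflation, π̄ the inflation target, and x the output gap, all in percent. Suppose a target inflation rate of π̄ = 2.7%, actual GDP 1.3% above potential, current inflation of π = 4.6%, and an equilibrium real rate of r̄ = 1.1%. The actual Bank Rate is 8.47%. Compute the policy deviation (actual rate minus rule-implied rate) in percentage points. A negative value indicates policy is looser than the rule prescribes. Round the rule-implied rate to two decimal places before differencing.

0.24 pp

Output 1.3% above potential → x = 1.3.
i = 1.1 + 4.6 + 1.06 × (4.6 − 2.7) + 0.4 × 1.3
   = 1.1 + 4.6 + 2.014 + 0.52 = 8.23
Deviation = 8.47 − 8.23 = 0.24 pp.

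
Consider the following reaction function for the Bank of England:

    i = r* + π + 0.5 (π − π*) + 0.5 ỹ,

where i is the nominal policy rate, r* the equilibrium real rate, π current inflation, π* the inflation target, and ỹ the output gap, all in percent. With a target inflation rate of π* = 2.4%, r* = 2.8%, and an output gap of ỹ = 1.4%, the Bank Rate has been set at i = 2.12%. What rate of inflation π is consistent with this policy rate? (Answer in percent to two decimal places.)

-0.12%

Collecting π: i = r* + (1 + 0.5) π − 0.5 π* + 0.5 ỹ
1.5 π = 2.12 − 2.8 + 0.5 × 2.4 − 0.5 × 1.4 = -0.18
π = -0.18 / 1.5 = -0.12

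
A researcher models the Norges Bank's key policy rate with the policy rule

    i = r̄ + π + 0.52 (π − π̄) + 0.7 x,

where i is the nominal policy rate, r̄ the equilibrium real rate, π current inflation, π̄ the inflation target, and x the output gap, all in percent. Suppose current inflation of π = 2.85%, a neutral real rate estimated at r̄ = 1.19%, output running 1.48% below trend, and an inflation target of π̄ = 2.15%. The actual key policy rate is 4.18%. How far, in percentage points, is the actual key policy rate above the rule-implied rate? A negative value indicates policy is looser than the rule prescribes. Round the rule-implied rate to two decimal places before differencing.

Output 1.48% below potential → x = -1.48.
i = 1.19 + 2.85 + 0.52 × (2.85 − 2.15) + 0.7 × (-1.48)
   = 1.19 + 2.85 + 0.364 − 1.036 = 3.37
Deviation = 4.18 − 3.37 = 0.81 pp.

0.81 pp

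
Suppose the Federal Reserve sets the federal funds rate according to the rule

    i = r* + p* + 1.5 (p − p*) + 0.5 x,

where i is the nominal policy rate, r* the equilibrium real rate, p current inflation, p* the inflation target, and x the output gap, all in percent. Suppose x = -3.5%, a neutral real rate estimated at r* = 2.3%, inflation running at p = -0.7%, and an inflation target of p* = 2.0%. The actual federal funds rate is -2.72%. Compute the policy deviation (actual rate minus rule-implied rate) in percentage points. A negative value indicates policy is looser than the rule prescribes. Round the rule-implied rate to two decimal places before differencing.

-1.22 pp

i = 2.3 + 2.0 + 1.5 × (-0.7 − 2.0) + 0.5 × (-3.5)
   = 2.3 + 2 − 4.05 − 1.75 = -1.50
Deviation = -2.72 − (-1.50) = -1.22 pp.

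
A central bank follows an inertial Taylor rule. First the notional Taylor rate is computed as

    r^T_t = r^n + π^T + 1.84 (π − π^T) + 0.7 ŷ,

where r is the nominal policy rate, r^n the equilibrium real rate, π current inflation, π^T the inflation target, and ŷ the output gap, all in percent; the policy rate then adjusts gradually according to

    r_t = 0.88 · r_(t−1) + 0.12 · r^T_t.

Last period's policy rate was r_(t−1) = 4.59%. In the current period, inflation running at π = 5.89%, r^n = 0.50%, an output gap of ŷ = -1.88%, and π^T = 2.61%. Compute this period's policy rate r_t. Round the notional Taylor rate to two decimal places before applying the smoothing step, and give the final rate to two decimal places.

4.98%

r^T_t = 0.50 + 2.61 + 1.84 × (5.89 − 2.61) + 0.7 × (-1.88)
   = 0.50 + 2.61 + 6.0352 − 1.316 = 7.83
r_t = 0.88 × 4.59 + 0.12 × 7.83 = 4.0392 + 0.9396 = 4.98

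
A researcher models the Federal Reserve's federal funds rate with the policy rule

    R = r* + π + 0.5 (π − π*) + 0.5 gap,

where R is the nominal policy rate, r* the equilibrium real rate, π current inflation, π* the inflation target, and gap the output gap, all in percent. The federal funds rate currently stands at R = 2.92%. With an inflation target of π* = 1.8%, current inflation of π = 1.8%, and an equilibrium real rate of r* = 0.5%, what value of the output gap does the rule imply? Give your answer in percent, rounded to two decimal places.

1.24%

0.5 gap = 2.92 − 0.5 − 1.8 − 0.5 × (1.8 − 1.8) = 0.62
gap = 0.62 / 0.5 = 1.24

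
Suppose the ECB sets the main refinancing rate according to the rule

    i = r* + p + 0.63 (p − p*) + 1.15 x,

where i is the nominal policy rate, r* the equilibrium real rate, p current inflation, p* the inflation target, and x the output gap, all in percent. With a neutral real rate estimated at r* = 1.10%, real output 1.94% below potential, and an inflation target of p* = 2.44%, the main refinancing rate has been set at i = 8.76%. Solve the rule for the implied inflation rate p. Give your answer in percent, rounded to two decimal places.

Output 1.94% below potential → x = -1.94.
Collecting p: i = r* + (1 + 0.63) p − 0.63 p* + 1.15 x
1.63 p = 8.76 − 1.10 + 0.63 × 2.44 − 1.15 × (-1.94) = 11.4282
p = 11.4282 / 1.63 = 7.01

7.01%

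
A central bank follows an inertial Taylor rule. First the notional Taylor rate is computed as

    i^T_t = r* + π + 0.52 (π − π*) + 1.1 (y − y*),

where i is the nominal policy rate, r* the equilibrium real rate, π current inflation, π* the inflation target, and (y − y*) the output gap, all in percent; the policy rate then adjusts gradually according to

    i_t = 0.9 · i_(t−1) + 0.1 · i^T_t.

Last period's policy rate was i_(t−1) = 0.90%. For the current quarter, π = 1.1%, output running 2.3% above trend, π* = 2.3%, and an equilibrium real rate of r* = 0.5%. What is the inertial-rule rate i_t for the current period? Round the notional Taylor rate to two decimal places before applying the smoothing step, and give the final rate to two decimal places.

1.16%

Output 2.3% above potential → (y − y*) = 2.3.
i^T_t = 0.5 + 1.1 + 0.52 × (1.1 − 2.3) + 1.1 × 2.3
   = 0.5 + 1.1 − 0.624 + 2.53 = 3.51
i_t = 0.9 × 0.90 + 0.1 × 3.51 = 0.81 + 0.351 = 1.16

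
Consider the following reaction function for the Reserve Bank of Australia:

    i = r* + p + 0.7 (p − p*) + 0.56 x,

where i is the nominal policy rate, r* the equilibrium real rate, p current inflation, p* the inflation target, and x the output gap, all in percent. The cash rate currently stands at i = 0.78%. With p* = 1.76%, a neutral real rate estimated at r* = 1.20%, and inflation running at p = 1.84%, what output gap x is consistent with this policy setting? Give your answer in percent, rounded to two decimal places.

-4.14%

0.56 x = 0.78 − 1.20 − 1.84 − 0.7 × (1.84 − 1.76) = -2.316
x = -2.316 / 0.56 = -4.14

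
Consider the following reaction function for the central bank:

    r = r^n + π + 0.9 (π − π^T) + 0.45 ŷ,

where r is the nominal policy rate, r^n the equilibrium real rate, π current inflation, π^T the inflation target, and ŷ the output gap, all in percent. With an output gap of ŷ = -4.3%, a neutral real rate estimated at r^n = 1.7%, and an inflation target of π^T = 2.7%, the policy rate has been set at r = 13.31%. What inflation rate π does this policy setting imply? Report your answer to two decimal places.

Collecting π: r = r^n + (1 + 0.9) π − 0.9 π^T + 0.45 ŷ
1.9 π = 13.31 − 1.7 + 0.9 × 2.7 − 0.45 × (-4.3) = 15.975
π = 15.975 / 1.9 = 8.41

8.41%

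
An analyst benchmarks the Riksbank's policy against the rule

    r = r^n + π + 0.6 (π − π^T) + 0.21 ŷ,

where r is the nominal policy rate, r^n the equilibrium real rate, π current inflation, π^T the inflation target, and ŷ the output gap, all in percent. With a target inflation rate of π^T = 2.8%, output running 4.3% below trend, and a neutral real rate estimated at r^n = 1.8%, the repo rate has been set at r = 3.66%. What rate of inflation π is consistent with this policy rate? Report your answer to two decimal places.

2.78%

Output 4.3% below potential → ŷ = -4.3.
Collecting π: r = r^n + (1 + 0.6) π − 0.6 π^T + 0.21 ŷ
1.6 π = 3.66 − 1.8 + 0.6 × 2.8 − 0.21 × (-4.3) = 4.443
π = 4.443 / 1.6 = 2.78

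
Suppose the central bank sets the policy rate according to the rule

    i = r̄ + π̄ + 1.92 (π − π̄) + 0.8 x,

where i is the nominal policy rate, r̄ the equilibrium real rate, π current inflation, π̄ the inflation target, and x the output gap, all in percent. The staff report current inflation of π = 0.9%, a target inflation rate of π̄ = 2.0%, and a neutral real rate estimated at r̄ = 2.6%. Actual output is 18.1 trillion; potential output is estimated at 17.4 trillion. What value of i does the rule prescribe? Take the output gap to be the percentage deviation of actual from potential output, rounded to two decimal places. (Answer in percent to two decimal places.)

5.70%

Output gap = 100 × (18.1 − 17.4) / 17.4 = 4.02%.
i = 2.60 + 2.00 + 1.92 × (0.90 − 2.00) + 0.8 × 4.02
   = 2.60 + 2 − 2.112 + 3.216 = 5.70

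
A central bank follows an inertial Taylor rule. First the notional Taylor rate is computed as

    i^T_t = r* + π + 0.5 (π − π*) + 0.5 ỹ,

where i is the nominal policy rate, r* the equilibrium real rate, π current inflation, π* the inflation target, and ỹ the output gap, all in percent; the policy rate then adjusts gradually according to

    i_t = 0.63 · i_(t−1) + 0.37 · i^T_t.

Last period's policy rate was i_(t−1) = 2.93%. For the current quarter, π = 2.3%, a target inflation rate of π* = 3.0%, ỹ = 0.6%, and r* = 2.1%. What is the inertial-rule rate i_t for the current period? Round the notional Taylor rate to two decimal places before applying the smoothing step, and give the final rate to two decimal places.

3.46%

i^T_t = 2.1 + 2.3 + 0.5 × (2.3 − 3.0) + 0.5 × 0.6
   = 2.1 + 2.3 − 0.35 + 0.3 = 4.35
i_t = 0.63 × 2.93 + 0.37 × 4.35 = 1.8459 + 1.6095 = 3.46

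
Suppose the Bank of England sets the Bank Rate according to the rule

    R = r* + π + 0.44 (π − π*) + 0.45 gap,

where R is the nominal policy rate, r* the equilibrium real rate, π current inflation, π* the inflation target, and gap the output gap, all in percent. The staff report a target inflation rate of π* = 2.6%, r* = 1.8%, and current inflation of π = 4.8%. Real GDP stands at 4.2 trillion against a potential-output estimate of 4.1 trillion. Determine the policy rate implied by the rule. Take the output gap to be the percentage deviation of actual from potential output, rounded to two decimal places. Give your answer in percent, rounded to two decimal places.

Output gap = 100 × (4.2 − 4.1) / 4.1 = 2.44%.
R = 1.80 + 4.80 + 0.44 × (4.80 − 2.60) + 0.45 × 2.44
   = 1.80 + 4.8 + 0.968 + 1.098 = 8.67

8.67%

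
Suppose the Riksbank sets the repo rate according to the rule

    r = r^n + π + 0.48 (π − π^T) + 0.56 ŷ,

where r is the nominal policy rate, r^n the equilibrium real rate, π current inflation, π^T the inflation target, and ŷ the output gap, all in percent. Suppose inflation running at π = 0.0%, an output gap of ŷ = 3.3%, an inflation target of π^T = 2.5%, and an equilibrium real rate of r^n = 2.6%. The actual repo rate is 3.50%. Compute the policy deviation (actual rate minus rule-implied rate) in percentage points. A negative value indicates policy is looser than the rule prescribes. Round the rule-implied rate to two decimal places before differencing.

r = 2.6 + 0.0 + 0.48 × (0.0 − 2.5) + 0.56 × 3.3
   = 2.6 + 0 − 1.2 + 1.848 = 3.25
Deviation = 3.50 − 3.25 = 0.25 pp.

0.25 pp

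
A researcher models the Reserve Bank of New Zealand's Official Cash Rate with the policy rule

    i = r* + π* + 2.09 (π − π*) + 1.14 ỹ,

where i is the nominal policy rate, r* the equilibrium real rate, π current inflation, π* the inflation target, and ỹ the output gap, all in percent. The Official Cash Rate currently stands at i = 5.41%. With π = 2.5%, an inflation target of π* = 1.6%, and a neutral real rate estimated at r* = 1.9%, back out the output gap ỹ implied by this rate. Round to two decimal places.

1.14 ỹ = 5.41 − 1.9 − 1.6 − 2.09 × (2.5 − 1.6) = 0.029
ỹ = 0.029 / 1.14 = 0.03

0.03%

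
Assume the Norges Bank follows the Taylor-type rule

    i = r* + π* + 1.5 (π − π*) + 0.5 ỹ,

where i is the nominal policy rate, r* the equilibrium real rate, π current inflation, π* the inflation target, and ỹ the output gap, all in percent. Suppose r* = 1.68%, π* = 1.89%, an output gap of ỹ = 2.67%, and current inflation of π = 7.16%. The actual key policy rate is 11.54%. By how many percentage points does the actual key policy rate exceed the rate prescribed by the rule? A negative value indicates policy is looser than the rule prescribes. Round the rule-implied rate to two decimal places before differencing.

i = 1.68 + 1.89 + 1.5 × (7.16 − 1.89) + 0.5 × 2.67
   = 1.68 + 1.89 + 7.905 + 1.335 = 12.81
Deviation = 11.54 − 12.81 = -1.27 pp.

-1.27 pp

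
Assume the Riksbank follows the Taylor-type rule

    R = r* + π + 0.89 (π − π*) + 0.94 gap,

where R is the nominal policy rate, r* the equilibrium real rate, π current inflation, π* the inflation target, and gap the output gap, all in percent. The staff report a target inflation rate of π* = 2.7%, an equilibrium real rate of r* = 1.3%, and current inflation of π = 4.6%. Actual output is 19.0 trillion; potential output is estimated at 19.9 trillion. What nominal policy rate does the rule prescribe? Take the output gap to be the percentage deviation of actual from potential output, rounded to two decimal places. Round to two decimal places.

3.34%

Output gap = 100 × (19.0 − 19.9) / 19.9 = -4.52%.
R = 1.30 + 4.60 + 0.89 × (4.60 − 2.70) + 0.94 × (-4.52)
   = 1.30 + 4.6 + 1.691 − 4.2488 = 3.34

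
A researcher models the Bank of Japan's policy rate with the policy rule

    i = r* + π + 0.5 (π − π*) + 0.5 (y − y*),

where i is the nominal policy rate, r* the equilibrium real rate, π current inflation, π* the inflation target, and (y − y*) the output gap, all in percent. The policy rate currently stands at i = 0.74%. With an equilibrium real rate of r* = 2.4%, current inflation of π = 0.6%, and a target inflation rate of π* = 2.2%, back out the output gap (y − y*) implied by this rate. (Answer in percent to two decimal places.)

-2.92%

0.5 (y − y*) = 0.74 − 2.4 − 0.6 − 0.5 × (0.6 − 2.2) = -1.46
(y − y*) = -1.46 / 0.5 = -2.92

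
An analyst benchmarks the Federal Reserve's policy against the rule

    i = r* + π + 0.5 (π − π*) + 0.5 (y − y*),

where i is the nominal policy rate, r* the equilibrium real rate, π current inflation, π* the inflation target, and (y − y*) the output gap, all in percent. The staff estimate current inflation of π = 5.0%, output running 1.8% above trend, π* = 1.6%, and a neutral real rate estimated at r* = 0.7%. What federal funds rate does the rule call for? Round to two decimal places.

Output 1.8% above potential → (y − y*) = 1.8.
i = 0.7 + 5.0 + 0.5 × (5.0 − 1.6) + 0.5 × 1.8
   = 0.7 + 5 + 1.7 + 0.9 = 8.30

8.30%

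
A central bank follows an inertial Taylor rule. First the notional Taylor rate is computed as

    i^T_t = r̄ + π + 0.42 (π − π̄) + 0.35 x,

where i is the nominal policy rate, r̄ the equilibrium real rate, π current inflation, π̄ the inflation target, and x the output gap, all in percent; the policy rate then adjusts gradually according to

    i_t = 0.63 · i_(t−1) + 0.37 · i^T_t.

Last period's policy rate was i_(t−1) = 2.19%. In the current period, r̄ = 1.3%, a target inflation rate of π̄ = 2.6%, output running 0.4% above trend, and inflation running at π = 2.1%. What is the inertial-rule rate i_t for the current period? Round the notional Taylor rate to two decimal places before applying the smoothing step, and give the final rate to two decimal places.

Output 0.4% above potential → x = 0.4.
i^T_t = 1.3 + 2.1 + 0.42 × (2.1 − 2.6) + 0.35 × 0.4
   = 1.3 + 2.1 − 0.21 + 0.14 = 3.33
i_t = 0.63 × 2.19 + 0.37 × 3.33 = 1.3797 + 1.2321 = 2.61

2.61%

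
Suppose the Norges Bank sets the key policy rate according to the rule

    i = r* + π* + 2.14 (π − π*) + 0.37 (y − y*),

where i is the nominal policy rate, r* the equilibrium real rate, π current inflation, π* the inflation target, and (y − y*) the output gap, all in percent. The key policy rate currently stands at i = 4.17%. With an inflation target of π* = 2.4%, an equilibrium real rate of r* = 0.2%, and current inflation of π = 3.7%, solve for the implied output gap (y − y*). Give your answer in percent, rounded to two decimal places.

-3.28%

0.37 (y − y*) = 4.17 − 0.2 − 2.4 − 2.14 × (3.7 − 2.4) = -1.212
(y − y*) = -1.212 / 0.37 = -3.28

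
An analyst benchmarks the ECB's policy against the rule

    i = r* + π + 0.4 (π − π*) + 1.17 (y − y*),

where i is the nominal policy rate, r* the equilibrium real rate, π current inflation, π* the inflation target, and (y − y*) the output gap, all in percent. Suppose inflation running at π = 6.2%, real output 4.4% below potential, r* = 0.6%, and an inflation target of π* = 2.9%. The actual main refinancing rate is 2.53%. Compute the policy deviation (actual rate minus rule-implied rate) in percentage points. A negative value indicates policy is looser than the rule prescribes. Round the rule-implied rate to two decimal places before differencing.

Output 4.4% below potential → (y − y*) = -4.4.
i = 0.6 + 6.2 + 0.4 × (6.2 − 2.9) + 1.17 × (-4.4)
   = 0.6 + 6.2 + 1.32 − 5.148 = 2.97
Deviation = 2.53 − 2.97 = -0.44 pp.

-0.44 pp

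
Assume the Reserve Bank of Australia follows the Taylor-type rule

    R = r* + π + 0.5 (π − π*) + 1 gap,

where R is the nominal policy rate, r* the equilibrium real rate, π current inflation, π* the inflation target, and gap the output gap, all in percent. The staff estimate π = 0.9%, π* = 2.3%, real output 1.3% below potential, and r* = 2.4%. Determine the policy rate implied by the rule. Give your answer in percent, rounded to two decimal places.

Output 1.3% below potential → gap = -1.3.
R = 2.4 + 0.9 + 0.5 × (0.9 − 2.3) + 1 × (-1.3)
   = 2.4 + 0.9 − 0.7 − 1.3 = 1.30

1.30%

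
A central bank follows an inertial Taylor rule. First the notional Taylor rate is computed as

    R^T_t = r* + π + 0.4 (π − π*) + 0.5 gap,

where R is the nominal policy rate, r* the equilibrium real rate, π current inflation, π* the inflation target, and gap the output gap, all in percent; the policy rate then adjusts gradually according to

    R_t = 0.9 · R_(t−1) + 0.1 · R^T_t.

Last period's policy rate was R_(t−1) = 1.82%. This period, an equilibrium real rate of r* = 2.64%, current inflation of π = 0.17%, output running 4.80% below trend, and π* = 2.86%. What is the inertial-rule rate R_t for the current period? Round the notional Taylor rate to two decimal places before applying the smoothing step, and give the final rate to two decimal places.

1.57%

Output 4.80% below potential → gap = -4.80.
R^T_t = 2.64 + 0.17 + 0.4 × (0.17 − 2.86) + 0.5 × (-4.80)
   = 2.64 + 0.17 − 1.076 − 2.4 = -0.67
R_t = 0.9 × 1.82 + 0.1 × (-0.67) = 1.638 − 0.067 = 1.57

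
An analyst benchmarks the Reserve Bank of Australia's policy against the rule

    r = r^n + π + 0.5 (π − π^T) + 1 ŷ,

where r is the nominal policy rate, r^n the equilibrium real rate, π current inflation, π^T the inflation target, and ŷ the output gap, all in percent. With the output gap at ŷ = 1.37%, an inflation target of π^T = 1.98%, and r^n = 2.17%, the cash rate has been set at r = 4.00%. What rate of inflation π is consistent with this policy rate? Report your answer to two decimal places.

0.97%

Collecting π: r = r^n + (1 + 0.5) π − 0.5 π^T + 1 ŷ
1.5 π = 4.00 − 2.17 + 0.5 × 1.98 − 1 × 1.37 = 1.45
π = 1.45 / 1.5 = 0.97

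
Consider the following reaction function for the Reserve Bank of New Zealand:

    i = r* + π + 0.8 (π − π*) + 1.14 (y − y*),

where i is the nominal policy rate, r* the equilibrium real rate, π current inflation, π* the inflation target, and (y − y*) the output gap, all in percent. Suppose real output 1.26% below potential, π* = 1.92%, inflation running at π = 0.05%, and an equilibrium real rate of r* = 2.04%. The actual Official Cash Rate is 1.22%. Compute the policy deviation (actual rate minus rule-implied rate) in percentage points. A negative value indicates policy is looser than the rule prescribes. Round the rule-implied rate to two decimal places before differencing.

Output 1.26% below potential → (y − y*) = -1.26.
i = 2.04 + 0.05 + 0.8 × (0.05 − 1.92) + 1.14 × (-1.26)
   = 2.04 + 0.05 − 1.496 − 1.4364 = -0.84
Deviation = 1.22 − (-0.84) = 2.06 pp.

2.06 pp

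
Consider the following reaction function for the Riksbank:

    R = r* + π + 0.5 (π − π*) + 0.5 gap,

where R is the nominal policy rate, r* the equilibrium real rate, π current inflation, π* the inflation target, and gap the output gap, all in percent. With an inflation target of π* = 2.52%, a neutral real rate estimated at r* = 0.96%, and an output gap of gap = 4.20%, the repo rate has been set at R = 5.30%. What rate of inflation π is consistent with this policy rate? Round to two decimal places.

2.33%

Collecting π: R = r* + (1 + 0.5) π − 0.5 π* + 0.5 gap
1.5 π = 5.30 − 0.96 + 0.5 × 2.52 − 0.5 × 4.20 = 3.5
π = 3.5 / 1.5 = 2.33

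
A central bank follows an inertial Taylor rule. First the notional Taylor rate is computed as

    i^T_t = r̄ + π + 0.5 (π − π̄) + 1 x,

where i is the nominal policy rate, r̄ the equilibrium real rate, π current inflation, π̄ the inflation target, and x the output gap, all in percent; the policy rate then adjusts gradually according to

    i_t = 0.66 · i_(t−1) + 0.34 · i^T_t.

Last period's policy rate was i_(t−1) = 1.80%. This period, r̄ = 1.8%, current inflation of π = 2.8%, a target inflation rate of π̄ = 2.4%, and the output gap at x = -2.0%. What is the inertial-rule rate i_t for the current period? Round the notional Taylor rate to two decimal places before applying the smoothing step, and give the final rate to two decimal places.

2.14%

i^T_t = 1.8 + 2.8 + 0.5 × (2.8 − 2.4) + 1 × (-2.0)
   = 1.8 + 2.8 + 0.2 − 2 = 2.80
i_t = 0.66 × 1.80 + 0.34 × 2.80 = 1.188 + 0.952 = 2.14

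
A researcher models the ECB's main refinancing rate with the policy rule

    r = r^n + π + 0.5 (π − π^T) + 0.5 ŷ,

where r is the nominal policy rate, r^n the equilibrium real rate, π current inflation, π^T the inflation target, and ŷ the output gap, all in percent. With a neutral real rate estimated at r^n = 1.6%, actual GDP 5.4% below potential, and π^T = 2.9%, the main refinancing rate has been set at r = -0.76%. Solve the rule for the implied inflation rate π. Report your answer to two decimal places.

1.19%

Output 5.4% below potential → ŷ = -5.4.
Collecting π: r = r^n + (1 + 0.5) π − 0.5 π^T + 0.5 ŷ
1.5 π = -0.76 − 1.6 + 0.5 × 2.9 − 0.5 × (-5.4) = 1.79
π = 1.79 / 1.5 = 1.19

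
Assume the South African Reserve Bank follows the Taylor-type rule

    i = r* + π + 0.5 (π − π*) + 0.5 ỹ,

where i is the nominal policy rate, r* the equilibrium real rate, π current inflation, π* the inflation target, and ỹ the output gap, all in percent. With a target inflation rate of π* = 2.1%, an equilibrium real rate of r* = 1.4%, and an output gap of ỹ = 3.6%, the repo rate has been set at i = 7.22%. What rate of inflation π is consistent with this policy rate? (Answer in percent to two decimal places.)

3.38%

Collecting π: i = r* + (1 + 0.5) π − 0.5 π* + 0.5 ỹ
1.5 π = 7.22 − 1.4 + 0.5 × 2.1 − 0.5 × 3.6 = 5.07
π = 5.07 / 1.5 = 3.38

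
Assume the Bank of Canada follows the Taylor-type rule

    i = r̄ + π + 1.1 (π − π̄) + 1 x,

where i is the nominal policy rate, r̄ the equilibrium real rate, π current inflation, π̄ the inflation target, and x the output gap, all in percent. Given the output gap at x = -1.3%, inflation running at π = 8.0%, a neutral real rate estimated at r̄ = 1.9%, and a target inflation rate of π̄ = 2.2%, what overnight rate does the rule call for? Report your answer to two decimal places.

i = 1.9 + 8.0 + 1.1 × (8.0 − 2.2) + 1 × (-1.3)
   = 1.9 + 8 + 6.38 − 1.3 = 14.98

14.98%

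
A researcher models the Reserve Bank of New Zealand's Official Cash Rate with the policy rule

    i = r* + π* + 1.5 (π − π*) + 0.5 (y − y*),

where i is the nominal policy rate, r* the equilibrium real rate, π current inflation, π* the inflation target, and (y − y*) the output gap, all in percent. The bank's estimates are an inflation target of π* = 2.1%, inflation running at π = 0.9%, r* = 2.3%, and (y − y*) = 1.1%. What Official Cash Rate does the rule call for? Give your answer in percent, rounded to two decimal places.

i = 2.3 + 2.1 + 1.5 × (0.9 − 2.1) + 0.5 × 1.1
   = 2.3 + 2.1 − 1.8 + 0.55 = 3.15

3.15%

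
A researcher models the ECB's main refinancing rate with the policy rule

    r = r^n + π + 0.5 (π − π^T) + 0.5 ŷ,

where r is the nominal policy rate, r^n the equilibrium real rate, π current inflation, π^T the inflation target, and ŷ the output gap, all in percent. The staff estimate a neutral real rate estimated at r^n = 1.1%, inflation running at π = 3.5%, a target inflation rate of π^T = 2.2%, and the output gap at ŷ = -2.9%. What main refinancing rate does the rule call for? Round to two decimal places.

3.80%

r = 1.1 + 3.5 + 0.5 × (3.5 − 2.2) + 0.5 × (-2.9)
   = 1.1 + 3.5 + 0.65 − 1.45 = 3.80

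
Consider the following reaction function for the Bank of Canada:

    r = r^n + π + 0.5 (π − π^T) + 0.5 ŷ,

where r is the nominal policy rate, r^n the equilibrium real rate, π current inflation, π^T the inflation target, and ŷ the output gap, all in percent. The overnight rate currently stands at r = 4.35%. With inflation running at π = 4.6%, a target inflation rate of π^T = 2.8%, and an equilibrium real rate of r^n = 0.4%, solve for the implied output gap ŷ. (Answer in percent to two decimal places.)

-3.10%

0.5 ŷ = 4.35 − 0.4 − 4.6 − 0.5 × (4.6 − 2.8) = -1.55
ŷ = -1.55 / 0.5 = -3.10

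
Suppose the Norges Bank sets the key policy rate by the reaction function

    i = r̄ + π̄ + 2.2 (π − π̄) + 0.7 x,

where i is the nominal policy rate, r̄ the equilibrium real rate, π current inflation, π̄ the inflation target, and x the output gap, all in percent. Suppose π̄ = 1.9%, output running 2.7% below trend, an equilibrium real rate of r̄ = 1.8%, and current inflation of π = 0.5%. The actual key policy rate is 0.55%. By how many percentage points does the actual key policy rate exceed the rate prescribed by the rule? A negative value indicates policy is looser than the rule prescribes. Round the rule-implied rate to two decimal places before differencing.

Output 2.7% below potential → x = -2.7.
i = 1.8 + 1.9 + 2.2 × (0.5 − 1.9) + 0.7 × (-2.7)
   = 1.8 + 1.9 − 3.08 − 1.89 = -1.27
Deviation = 0.55 − (-1.27) = 1.82 pp.

1.82 pp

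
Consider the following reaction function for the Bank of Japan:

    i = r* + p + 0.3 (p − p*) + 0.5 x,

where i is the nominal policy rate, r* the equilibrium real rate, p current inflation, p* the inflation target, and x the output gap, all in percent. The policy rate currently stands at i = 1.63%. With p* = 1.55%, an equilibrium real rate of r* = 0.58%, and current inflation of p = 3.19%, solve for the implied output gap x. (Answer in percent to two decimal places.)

-5.26%

0.5 x = 1.63 − 0.58 − 3.19 − 0.3 × (3.19 − 1.55) = -2.632
x = -2.632 / 0.5 = -5.26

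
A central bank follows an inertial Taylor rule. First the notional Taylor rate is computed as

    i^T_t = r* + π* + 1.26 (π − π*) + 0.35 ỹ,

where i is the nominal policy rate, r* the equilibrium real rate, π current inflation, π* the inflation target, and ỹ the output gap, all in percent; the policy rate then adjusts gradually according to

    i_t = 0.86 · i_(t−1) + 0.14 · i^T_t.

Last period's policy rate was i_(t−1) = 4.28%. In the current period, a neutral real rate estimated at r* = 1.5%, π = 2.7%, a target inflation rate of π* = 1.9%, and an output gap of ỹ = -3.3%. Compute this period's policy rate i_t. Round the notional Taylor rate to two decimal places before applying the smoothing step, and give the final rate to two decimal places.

4.14%

i^T_t = 1.5 + 1.9 + 1.26 × (2.7 − 1.9) + 0.35 × (-3.3)
   = 1.5 + 1.9 + 1.008 − 1.155 = 3.25
i_t = 0.86 × 4.28 + 0.14 × 3.25 = 3.6808 + 0.455 = 4.14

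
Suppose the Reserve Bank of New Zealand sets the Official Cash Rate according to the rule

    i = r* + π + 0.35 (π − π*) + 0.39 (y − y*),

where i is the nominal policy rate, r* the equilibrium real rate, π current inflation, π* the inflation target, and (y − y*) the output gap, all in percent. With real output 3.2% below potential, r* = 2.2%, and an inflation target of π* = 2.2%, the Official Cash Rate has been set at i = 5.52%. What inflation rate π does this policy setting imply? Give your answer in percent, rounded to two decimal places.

3.95%

Output 3.2% below potential → (y − y*) = -3.2.
Collecting π: i = r* + (1 + 0.35) π − 0.35 π* + 0.39 (y − y*)
1.35 π = 5.52 − 2.2 + 0.35 × 2.2 − 0.39 × (-3.2) = 5.338
π = 5.338 / 1.35 = 3.95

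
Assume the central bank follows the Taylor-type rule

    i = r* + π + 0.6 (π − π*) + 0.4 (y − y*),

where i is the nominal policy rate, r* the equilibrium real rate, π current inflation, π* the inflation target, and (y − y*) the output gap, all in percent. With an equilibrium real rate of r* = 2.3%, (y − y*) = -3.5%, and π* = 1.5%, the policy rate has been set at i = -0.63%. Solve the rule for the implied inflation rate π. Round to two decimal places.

Collecting π: i = r* + (1 + 0.6) π − 0.6 π* + 0.4 (y − y*)
1.6 π = -0.63 − 2.3 + 0.6 × 1.5 − 0.4 × (-3.5) = -0.63
π = -0.63 / 1.6 = -0.39

-0.39%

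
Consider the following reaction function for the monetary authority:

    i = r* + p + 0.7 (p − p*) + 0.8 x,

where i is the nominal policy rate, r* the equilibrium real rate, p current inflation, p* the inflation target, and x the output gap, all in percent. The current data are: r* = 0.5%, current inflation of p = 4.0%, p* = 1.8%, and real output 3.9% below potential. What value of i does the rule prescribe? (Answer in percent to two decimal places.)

Output 3.9% below potential → x = -3.9.
i = 0.5 + 4.0 + 0.7 × (4.0 − 1.8) + 0.8 × (-3.9)
   = 0.5 + 4 + 1.54 − 3.12 = 2.92

2.92%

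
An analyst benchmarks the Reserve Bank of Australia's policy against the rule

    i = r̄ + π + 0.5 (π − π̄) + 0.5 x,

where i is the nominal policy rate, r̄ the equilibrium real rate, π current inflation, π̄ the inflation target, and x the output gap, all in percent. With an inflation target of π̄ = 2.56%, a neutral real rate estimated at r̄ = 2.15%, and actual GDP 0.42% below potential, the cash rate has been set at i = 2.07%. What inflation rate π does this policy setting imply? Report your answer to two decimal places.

Output 0.42% below potential → x = -0.42.
Collecting π: i = r̄ + (1 + 0.5) π − 0.5 π̄ + 0.5 x
1.5 π = 2.07 − 2.15 + 0.5 × 2.56 − 0.5 × (-0.42) = 1.41
π = 1.41 / 1.5 = 0.94

0.94%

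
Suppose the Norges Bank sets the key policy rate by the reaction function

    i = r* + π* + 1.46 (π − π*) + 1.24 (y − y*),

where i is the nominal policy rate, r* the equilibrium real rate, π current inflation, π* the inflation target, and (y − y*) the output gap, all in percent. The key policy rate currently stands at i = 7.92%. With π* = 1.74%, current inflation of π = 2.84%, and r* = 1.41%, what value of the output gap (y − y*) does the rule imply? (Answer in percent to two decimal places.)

1.24 (y − y*) = 7.92 − 1.41 − 1.74 − 1.46 × (2.84 − 1.74) = 3.164
(y − y*) = 3.164 / 1.24 = 2.55

2.55%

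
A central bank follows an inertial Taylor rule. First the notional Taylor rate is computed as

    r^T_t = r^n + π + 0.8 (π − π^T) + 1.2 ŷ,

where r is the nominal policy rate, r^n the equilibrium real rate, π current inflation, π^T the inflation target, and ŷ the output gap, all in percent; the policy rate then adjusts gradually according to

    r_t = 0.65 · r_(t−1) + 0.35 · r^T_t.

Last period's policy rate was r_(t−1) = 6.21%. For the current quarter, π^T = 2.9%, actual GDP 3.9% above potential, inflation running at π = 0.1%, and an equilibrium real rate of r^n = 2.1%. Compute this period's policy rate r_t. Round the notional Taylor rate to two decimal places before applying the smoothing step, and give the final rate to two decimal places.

Output 3.9% above potential → ŷ = 3.9.
r^T_t = 2.1 + 0.1 + 0.8 × (0.1 − 2.9) + 1.2 × 3.9
   = 2.1 + 0.1 − 2.24 + 4.68 = 4.64
r_t = 0.65 × 6.21 + 0.35 × 4.64 = 4.0365 + 1.624 = 5.66

5.66%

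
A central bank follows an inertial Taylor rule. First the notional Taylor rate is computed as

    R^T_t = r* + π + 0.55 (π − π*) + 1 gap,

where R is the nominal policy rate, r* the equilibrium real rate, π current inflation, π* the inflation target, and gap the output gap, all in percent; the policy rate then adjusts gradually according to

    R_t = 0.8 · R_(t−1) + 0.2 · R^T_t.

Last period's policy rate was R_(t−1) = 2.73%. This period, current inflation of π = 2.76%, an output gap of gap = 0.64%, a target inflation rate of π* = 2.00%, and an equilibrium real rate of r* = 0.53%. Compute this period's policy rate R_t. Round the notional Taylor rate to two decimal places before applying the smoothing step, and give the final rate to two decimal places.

3.05%

R^T_t = 0.53 + 2.76 + 0.55 × (2.76 − 2.00) + 1 × 0.64
   = 0.53 + 2.76 + 0.418 + 0.64 = 4.35
R_t = 0.8 × 2.73 + 0.2 × 4.35 = 2.184 + 0.87 = 3.05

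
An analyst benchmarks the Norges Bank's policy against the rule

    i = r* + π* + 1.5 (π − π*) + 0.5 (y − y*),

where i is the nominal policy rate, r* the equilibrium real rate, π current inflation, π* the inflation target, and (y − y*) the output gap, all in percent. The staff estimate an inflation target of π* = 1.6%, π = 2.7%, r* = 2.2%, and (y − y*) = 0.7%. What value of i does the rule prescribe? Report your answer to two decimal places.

i = 2.2 + 1.6 + 1.5 × (2.7 − 1.6) + 0.5 × 0.7
   = 2.2 + 1.6 + 1.65 + 0.35 = 5.80

5.80%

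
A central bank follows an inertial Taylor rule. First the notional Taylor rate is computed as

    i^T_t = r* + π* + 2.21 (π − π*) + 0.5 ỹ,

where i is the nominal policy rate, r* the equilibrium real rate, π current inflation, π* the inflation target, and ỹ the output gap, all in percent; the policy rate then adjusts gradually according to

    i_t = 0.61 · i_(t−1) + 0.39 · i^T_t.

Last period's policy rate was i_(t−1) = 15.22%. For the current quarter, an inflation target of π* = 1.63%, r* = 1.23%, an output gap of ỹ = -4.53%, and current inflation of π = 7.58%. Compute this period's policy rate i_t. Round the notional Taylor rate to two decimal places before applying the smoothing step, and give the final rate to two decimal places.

i^T_t = 1.23 + 1.63 + 2.21 × (7.58 − 1.63) + 0.5 × (-4.53)
   = 1.23 + 1.63 + 13.1495 − 2.265 = 13.74
i_t = 0.61 × 15.22 + 0.39 × 13.74 = 9.2842 + 5.3586 = 14.64

14.64%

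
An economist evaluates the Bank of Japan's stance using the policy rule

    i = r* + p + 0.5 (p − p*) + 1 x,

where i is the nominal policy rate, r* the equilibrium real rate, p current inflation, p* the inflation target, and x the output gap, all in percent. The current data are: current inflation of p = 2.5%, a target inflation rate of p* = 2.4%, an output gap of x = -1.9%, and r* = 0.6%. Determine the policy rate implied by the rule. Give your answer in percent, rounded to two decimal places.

i = 0.6 + 2.5 + 0.5 × (2.5 − 2.4) + 1 × (-1.9)
   = 0.6 + 2.5 + 0.05 − 1.9 = 1.25

1.25%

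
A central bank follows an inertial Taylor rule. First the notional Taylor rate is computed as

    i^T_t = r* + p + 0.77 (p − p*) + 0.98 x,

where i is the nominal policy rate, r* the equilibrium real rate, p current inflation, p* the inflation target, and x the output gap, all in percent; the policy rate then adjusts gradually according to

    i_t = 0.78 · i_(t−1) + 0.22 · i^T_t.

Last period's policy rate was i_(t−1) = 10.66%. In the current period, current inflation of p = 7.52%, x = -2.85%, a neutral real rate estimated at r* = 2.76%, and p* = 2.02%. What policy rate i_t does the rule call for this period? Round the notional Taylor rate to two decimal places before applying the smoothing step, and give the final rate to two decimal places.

i^T_t = 2.76 + 7.52 + 0.77 × (7.52 − 2.02) + 0.98 × (-2.85)
   = 2.76 + 7.52 + 4.235 − 2.793 = 11.72
i_t = 0.78 × 10.66 + 0.22 × 11.72 = 8.3148 + 2.5784 = 10.89

10.89%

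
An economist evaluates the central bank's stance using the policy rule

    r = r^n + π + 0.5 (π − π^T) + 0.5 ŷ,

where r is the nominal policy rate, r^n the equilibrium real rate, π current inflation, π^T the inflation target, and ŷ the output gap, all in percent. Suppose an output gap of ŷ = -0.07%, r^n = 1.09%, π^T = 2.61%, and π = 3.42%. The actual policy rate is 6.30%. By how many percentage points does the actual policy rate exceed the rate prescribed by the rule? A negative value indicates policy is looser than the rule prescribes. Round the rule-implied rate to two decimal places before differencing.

r = 1.09 + 3.42 + 0.5 × (3.42 − 2.61) + 0.5 × (-0.07)
   = 1.09 + 3.42 + 0.405 − 0.035 = 4.88
Deviation = 6.30 − 4.88 = 1.42 pp.

1.42 pp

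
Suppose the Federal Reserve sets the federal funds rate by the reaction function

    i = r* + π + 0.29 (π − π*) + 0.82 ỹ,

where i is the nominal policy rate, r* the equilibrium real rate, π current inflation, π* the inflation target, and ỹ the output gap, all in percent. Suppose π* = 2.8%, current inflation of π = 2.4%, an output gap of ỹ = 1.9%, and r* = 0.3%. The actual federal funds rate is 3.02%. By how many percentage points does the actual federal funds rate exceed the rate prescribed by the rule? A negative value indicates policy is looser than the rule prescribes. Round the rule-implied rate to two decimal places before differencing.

i = 0.3 + 2.4 + 0.29 × (2.4 − 2.8) + 0.82 × 1.9
   = 0.3 + 2.4 − 0.116 + 1.558 = 4.14
Deviation = 3.02 − 4.14 = -1.12 pp.

-1.12 pp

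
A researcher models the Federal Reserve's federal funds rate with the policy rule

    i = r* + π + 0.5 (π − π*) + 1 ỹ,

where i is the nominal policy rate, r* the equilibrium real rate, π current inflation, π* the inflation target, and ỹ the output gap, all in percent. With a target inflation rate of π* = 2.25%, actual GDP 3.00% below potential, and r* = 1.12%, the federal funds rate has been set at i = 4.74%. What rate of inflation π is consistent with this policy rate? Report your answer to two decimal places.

Output 3.00% below potential → ỹ = -3.00.
Collecting π: i = r* + (1 + 0.5) π − 0.5 π* + 1 ỹ
1.5 π = 4.74 − 1.12 + 0.5 × 2.25 − 1 × (-3.00) = 7.745
π = 7.745 / 1.5 = 5.16

5.16%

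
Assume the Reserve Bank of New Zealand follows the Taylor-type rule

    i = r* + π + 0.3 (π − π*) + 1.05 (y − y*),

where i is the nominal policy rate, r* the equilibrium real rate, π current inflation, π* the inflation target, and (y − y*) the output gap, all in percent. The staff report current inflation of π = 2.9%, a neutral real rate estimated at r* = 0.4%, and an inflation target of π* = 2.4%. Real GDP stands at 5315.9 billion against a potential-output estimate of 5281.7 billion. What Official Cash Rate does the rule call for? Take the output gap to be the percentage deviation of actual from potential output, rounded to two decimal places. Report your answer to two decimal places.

4.13%

Output gap = 100 × (5315.9 − 5281.7) / 5281.7 = 0.65%.
i = 0.40 + 2.90 + 0.3 × (2.90 − 2.40) + 1.05 × 0.65
   = 0.40 + 2.9 + 0.15 + 0.6825 = 4.13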